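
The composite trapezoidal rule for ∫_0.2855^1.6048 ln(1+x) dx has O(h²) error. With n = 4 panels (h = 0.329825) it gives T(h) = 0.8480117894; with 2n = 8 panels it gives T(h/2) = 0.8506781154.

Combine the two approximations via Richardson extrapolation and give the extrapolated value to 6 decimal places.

With r = 2 the leading error scales as h^2, so the weight is 2^2 = 4.
4·0.8506781154 = 3.4027124616; subtract 0.8480117894 → 2.5547006722
Denominator 4 − 1 = 3.
(4·0.8506781154 − 0.8480117894)/(4 − 1) = 0.8515668907
Correction |R − A(h/2)| = 8.888e-04; gap |A(h/2) − A(h)| = 2.666e-03.

0.851567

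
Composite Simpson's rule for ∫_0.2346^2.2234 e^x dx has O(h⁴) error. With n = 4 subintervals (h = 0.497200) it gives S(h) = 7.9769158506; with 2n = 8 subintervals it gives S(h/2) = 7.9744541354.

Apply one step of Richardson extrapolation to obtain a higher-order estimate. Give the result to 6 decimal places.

7.974290

With r = 4 the leading error scales as h^4, so the weight is 2^4 = 16.
2^4*A(h/2) = 127.5912661664; minus A(h) gives 119.6143503158.
Denominator 16 − 1 = 15.
119.6143503158 ÷ 15 = 7.9742900211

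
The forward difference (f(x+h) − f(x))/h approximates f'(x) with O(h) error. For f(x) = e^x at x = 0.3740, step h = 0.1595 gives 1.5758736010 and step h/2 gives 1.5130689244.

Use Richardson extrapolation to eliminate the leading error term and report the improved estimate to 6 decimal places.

1.450264

r = 1: numerator weight 2, denominator 1.
Numerator 2·A(h/2) − A(h) = 2·1.5130689244 − 1.5758736010 = 1.4502642478
Denominator 2 − 1 = 1.
So the Richardson estimate is 1.4502642478.
Gap between inputs: 6.280e-02; correction applied: −0.0628046766.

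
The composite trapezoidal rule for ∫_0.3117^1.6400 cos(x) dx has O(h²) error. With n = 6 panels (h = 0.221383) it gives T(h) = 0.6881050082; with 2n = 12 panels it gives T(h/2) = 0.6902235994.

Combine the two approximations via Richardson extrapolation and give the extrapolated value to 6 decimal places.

0.690930

Leading term ∝ h^2; use weight 4 = 2^2.
4×0.6902235994 − 0.6881050082 = 2.0727893894
Denominator 4 − 1 = 3.
R = 2.0727893894/3 = 0.6909297965
Correction |R − A(h/2)| = 7.062e-04; gap |A(h/2) − A(h)| = 2.119e-03.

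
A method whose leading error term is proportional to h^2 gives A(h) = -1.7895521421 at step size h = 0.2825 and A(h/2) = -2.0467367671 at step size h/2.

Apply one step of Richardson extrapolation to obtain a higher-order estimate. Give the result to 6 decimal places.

-2.132465

r = 2, so 2^r = 4.
Top: 4(-2.0467367671) − (-1.7895521421) = -6.3973949263
Divide by 2^2 − 1 = 3.
Extrapolated: (-6.3973949263) / 3 = -2.1324649754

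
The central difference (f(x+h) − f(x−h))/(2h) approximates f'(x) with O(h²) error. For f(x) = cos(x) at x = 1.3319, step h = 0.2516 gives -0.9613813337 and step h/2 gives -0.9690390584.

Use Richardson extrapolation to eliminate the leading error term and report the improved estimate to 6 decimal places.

-0.971592

With r = 2 the leading error scales as h^2, so the weight is 2^2 = 4.
Numerator 4·A(h/2) − A(h) = 4·(-0.9690390584) − (-0.9613813337) = -2.9147748999
Divide by 2^2 − 1 = 3.
(-2.9147748999) ÷ 3 = -0.9715916333
Correction |R − A(h/2)| = 2.553e-03; gap |A(h/2) − A(h)| = 7.658e-03.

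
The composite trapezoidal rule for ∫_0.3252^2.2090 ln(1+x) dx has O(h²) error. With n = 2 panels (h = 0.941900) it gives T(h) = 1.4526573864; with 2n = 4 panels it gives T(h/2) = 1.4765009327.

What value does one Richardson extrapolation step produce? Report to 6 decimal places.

1.484449

With r = 2 the leading error scales as h^2, so the weight is 2^2 = 4.
Weighted: 5.9060037308 − 1.4526573864 = 4.4533463444
Denominator 4 − 1 = 3.
So the Richardson estimate is 1.4844487815.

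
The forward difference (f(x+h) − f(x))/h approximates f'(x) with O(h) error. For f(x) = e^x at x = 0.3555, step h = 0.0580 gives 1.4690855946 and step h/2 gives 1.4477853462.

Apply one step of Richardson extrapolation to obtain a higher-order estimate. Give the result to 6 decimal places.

With r = 1 the leading error scales as h^1, so the weight is 2^1 = 2.
Top: 2(1.4477853462) − (1.4690855946) = 1.4264850978
1.4264850978 ÷ 1 = 1.4264850978
Shift from A(h/2): −0.0213002484.

1.426485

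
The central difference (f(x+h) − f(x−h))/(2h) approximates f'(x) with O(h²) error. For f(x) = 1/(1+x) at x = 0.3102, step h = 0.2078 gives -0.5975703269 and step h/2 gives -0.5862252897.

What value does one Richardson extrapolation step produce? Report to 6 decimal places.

Method order is 2; weight 2^2 = 4.
Weighted: (-2.3449011588) − (-0.5975703269) = -1.7473308319
(-1.7473308319) ÷ 3 = -0.5824436106
Gap between inputs: 1.135e-02; correction applied: +0.0037816791.

-0.582444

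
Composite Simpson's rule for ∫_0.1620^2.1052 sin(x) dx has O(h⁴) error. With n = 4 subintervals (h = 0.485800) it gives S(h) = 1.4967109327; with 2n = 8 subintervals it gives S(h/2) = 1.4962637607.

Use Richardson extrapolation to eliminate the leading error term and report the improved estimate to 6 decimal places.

1.496234

Leading term ∝ h^4; use weight 16 = 2^4.
16*1.4962637607 = 23.9402201712; subtract 1.4967109327 → 22.4435092385
22.4435092385 ÷ 15 = 1.4962339492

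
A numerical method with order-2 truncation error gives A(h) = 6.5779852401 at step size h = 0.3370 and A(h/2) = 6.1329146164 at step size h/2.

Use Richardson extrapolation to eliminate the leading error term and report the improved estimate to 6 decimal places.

Leading term ∝ h^2; use weight 4 = 2^2.
Difference of the inputs: 6.1329146164 − 6.5779852401 = -0.4450706237
Correction (A(h/2) − A(h))/(4 − 1) = (-0.4450706237)/3 = -0.1483568746
R = A(h/2) + (A(h/2) − A(h))/3 = 6.1329146164 − 0.1483568746 = 5.9845577418
Correction |R − A(h/2)| = 1.484e-01; gap |A(h/2) − A(h)| = 4.451e-01.

5.984558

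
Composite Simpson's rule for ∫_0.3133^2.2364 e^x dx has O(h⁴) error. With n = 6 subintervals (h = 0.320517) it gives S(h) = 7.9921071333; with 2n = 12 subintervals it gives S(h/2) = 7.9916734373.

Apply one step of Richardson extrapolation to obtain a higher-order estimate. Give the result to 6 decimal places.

The method has order 4: 2^4 = 16.
16×7.9916734373 = 127.8667749968; subtract 7.9921071333 → 119.8746678635
Divide by 2^4 − 1 = 15.
119.8746678635 ÷ 15 = 7.9916445242

7.991645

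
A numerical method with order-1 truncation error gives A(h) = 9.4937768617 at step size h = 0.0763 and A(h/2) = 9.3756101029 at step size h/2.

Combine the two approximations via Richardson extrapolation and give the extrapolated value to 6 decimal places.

With r = 1 the leading error scales as h^1, so the weight is 2^1 = 2.
2^1 × A(h/2) = 18.7512202058; minus A(h) gives 9.2574433441.
R = 9.2574433441/1 = 9.2574433441

9.257443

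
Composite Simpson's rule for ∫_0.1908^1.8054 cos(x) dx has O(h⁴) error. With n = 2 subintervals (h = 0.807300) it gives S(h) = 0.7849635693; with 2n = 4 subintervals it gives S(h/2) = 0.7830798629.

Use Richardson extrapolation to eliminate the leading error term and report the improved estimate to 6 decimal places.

Order 4 gives 2^r = 16 and 2^r − 1 = 15.
2^4·A(h/2) = 12.5292778064; minus A(h) gives 11.7443142371.
Divide by 2^4 − 1 = 15.
Result: 0.7829542825
Shift from A(h/2): −0.0001255804.

0.782954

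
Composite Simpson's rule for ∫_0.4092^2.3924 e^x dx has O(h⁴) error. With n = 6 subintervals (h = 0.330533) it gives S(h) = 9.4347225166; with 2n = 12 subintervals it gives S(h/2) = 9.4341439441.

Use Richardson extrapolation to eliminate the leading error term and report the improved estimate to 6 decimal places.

9.434105

r = 4: numerator weight 16, denominator 15.
A(h/2) − A(h) = 9.4341439441 − 9.4347225166 = -0.0005785725
Correction (A(h/2) − A(h))/(16 − 1) = (-0.0005785725)/15 = -0.0000385715
R = A(h/2) + (A(h/2) − A(h))/15 = 9.4341439441 − 0.0000385715 = 9.4341053726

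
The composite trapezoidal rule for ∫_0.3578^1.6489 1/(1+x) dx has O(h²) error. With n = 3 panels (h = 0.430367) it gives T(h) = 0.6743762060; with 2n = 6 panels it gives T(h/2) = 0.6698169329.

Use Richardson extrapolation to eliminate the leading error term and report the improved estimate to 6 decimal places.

0.668297

Method order is 2; weight 2^2 = 4.
4 × 0.6698169329 − 0.6743762060 = 2.0048915256
Denominator 4 − 1 = 3.
So the Richardson estimate is 0.6682971752.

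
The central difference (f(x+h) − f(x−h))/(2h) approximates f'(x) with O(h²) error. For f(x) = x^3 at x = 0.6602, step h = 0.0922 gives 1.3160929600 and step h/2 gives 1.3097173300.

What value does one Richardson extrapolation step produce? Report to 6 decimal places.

Leading term ∝ h^2; use weight 4 = 2^2.
4 × 1.3097173300 = 5.2388693200; subtract 1.3160929600 → 3.9227763600
Denominator 4 − 1 = 3.
3.9227763600 ÷ 3 = 1.3075921200
Gap between inputs: 6.376e-03; correction applied: −0.0021252100.

1.307592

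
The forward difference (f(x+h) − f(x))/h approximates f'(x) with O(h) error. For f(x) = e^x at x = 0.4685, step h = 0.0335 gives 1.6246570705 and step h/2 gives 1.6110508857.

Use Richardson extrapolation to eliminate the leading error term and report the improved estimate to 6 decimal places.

1.597445

Order 1 gives 2^r = 2 and 2^r − 1 = 1.
2*1.6110508857 = 3.2221017714; 3.2221017714 − 1.6246570705 = 1.5974447009
Divide by 2^1 − 1 = 1.
1.5974447009 ÷ 1 = 1.5974447009
Gap between inputs: 1.361e-02; correction applied: −0.0136061848.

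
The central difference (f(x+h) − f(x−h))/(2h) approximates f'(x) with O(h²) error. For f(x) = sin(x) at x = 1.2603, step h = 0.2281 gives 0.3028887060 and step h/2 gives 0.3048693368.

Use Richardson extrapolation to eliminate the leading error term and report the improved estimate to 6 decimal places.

0.305530

With r = 2 the leading error scales as h^2, so the weight is 2^2 = 4.
2^2·A(h/2) = 1.2194773472; minus A(h) gives 0.9165886412.
Denominator 4 − 1 = 3.
0.9165886412 ÷ 3 = 0.3055295471
Shift from A(h/2): +0.0006602103.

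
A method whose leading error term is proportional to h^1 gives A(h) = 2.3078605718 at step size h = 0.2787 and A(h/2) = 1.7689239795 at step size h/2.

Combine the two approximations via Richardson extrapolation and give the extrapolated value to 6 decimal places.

1.229987

r = 1, so 2^r = 2.
2×1.7689239795 − 2.3078605718 = 1.2299873872
R = 1.2299873872/1 = 1.2299873872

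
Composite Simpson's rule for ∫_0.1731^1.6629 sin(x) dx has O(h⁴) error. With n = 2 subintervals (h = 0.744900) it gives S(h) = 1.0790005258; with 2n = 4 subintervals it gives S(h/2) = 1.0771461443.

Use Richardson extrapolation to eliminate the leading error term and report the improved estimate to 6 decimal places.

1.077023

Leading term ∝ h^4; use weight 16 = 2^4.
16×1.0771461443 = 17.2343383088; subtract 1.0790005258 → 16.1553377830
16.1553377830 ÷ 15 = 1.0770225189
Gap between inputs: 1.854e-03; correction applied: −0.0001236254.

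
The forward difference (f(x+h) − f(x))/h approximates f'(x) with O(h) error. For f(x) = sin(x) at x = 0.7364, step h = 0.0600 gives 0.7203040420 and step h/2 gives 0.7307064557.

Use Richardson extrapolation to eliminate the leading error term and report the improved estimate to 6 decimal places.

Order 1 gives 2^r = 2 and 2^r − 1 = 1.
Top: 2(0.7307064557) − (0.7203040420) = 0.7411088694
Denominator 2 − 1 = 1.
0.7411088694 ÷ 1 = 0.7411088694

0.741109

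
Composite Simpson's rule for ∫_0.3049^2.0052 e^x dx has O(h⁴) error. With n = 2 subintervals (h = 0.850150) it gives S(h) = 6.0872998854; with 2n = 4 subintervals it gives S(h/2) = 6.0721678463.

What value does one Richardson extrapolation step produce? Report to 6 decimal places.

Method order is 4; weight 2^4 = 16.
16·6.0721678463 − 6.0872998854 = 91.0673856554
Denominator 16 − 1 = 15.
So the Richardson estimate is 6.0711590437.

6.071159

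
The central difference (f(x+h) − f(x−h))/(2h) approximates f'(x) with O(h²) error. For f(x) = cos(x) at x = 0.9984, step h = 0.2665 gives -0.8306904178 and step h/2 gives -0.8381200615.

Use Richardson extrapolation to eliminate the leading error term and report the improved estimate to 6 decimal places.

-0.840597

r = 2: numerator weight 4, denominator 3.
Numerator 4×A(h/2) − A(h) = 4×(-0.8381200615) − (-0.8306904178) = -2.5217898282
R = (-2.5217898282)/3 = -0.8405966094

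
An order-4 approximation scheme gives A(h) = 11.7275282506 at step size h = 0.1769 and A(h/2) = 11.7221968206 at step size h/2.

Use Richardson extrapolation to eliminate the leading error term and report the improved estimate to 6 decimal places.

The method has order 4: 2^4 = 16.
Numerator 16*A(h/2) − A(h) = 16*11.7221968206 − 11.7275282506 = 175.8276208790
Extrapolated: 175.8276208790 / 15 = 11.7218413919

11.721841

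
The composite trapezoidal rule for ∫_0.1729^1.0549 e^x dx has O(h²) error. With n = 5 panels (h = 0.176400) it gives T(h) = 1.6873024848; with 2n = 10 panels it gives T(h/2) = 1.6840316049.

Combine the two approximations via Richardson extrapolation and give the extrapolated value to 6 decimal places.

1.682941

With r = 2 the leading error scales as h^2, so the weight is 2^2 = 4.
Numerator 4·A(h/2) − A(h) = 4·1.6840316049 − 1.6873024848 = 5.0488239348
Extrapolated: 5.0488239348 / 3 = 1.6829413116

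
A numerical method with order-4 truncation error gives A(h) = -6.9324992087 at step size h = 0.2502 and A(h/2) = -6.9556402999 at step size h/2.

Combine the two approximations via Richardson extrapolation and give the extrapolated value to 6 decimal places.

Order 4 gives 2^r = 16 and 2^r − 1 = 15.
Numerator 16·A(h/2) − A(h) = 16·(-6.9556402999) − (-6.9324992087) = -104.3577455897
(-104.3577455897) ÷ 15 = -6.9571830393

-6.957183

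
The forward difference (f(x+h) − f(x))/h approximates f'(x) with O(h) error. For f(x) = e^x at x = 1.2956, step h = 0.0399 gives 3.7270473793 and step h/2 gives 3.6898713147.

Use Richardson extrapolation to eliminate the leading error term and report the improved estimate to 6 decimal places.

3.652695

Leading term ∝ h^1; use weight 2 = 2^1.
Numerator 2·A(h/2) − A(h) = 2·3.6898713147 − 3.7270473793 = 3.6526952501
(2·3.6898713147 − 3.7270473793)/(2 − 1) = 3.6526952501
Gap between inputs: 3.718e-02; correction applied: −0.0371760646.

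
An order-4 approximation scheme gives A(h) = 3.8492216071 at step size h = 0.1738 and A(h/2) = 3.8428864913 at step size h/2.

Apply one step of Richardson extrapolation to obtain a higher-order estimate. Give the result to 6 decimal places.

The method has order 4: 2^4 = 16.
2^4 × A(h/2) = 61.4861838608; minus A(h) gives 57.6369622537.
Divide by 2^4 − 1 = 15.
R = 57.6369622537/15 = 3.8424641502
Gap between inputs: 6.335e-03; correction applied: −0.0004223411.

3.842464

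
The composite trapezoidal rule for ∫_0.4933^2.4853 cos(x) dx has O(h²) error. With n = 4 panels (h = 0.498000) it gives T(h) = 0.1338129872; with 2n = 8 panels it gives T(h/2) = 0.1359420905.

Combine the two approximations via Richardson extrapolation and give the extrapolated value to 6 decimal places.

0.136652

The method has order 2: 2^2 = 4.
Weighted: 0.5437683620 − 0.1338129872 = 0.4099553748
0.4099553748 ÷ 3 = 0.1366517916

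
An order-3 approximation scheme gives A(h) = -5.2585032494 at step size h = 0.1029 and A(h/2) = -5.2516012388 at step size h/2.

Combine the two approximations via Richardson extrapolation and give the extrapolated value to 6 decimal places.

Error is O(h^3); halving h shrinks it by 2^3 = 8.
Weighted: (-42.0128099104) − (-5.2585032494) = -36.7543066610
Extrapolated: (-36.7543066610) / 7 = -5.2506152373

-5.250615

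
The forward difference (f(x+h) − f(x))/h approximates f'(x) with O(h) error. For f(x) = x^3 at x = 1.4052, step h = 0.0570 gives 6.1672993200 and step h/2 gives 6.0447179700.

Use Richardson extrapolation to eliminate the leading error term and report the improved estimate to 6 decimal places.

5.922137

r = 1: numerator weight 2, denominator 1.
Numerator 2 × A(h/2) − A(h) = 2 × 6.0447179700 − 6.1672993200 = 5.9221366200
R = 5.9221366200/1 = 5.9221366200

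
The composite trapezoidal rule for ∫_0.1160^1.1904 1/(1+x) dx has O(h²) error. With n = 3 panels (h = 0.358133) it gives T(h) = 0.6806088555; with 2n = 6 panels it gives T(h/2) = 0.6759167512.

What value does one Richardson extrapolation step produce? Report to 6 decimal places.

With r = 2 the leading error scales as h^2, so the weight is 2^2 = 4.
4 × 0.6759167512 = 2.7036670048; subtract 0.6806088555 → 2.0230581493
Denominator 4 − 1 = 3.
2.0230581493 ÷ 3 = 0.6743527164
Correction |R − A(h/2)| = 1.564e-03; gap |A(h/2) − A(h)| = 4.692e-03.

0.674353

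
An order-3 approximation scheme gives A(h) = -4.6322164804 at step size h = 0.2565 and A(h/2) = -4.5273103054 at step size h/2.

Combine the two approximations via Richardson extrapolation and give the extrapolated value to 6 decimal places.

-4.512324

Method order is 3; weight 2^3 = 8.
Weighted: (-36.2184824432) − (-4.6322164804) = -31.5862659628
R = (-31.5862659628)/7 = -4.5123237090
Gap between inputs: 1.049e-01; correction applied: +0.0149865964.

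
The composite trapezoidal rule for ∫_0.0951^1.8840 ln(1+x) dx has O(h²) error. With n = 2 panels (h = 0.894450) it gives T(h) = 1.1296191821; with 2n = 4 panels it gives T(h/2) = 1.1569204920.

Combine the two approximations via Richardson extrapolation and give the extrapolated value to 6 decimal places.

1.166021

Error is O(h^2); halving h shrinks it by 2^2 = 4.
Top: 4(1.1569204920) − (1.1296191821) = 3.4980627859
(4×1.1569204920 − 1.1296191821)/(4 − 1) = 1.1660209286
Shift from A(h/2): +0.0091004366.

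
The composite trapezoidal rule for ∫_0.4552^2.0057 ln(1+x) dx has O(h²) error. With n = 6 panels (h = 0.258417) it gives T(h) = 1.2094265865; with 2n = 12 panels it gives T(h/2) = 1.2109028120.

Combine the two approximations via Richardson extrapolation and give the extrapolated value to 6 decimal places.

Method order is 2; weight 2^2 = 4.
4·1.2109028120 = 4.8436112480; subtract 1.2094265865 → 3.6341846615
Denominator 4 − 1 = 3.
So the Richardson estimate is 1.2113948872.

1.211395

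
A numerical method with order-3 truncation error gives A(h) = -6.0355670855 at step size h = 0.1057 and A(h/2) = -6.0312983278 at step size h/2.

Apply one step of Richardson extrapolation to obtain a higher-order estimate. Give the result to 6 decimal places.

-6.030689

The method has order 3: 2^3 = 8.
Numerator 8×A(h/2) − A(h) = 8×(-6.0312983278) − (-6.0355670855) = -42.2148195369
Divide by 2^3 − 1 = 7.
(8×(-6.0312983278) − (-6.0355670855))/(8 − 1) = -6.0306885053
Gap between inputs: 4.269e-03; correction applied: +0.0006098225.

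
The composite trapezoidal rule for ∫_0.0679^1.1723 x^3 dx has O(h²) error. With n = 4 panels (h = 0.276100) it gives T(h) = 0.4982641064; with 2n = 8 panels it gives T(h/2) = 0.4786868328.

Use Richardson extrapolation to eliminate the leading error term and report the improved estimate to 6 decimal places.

0.472161

r = 2: numerator weight 4, denominator 3.
Numerator 4·A(h/2) − A(h) = 4·0.4786868328 − 0.4982641064 = 1.4164832248
(4·0.4786868328 − 0.4982641064)/(4 − 1) = 0.4721610749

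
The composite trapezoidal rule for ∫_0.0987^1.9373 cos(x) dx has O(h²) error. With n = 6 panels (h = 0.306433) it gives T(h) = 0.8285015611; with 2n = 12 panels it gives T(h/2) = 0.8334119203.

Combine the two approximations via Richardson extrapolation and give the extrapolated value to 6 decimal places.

The method has order 2: 2^2 = 4.
4×0.8334119203 − 0.8285015611 = 2.5051461201
2.5051461201 ÷ 3 = 0.8350487067

0.835049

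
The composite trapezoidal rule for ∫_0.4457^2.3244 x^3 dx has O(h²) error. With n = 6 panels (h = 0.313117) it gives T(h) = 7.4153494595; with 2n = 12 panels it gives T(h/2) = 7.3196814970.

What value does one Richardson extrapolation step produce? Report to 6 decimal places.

7.287792

With r = 2 the leading error scales as h^2, so the weight is 2^2 = 4.
Difference of the inputs: 7.3196814970 − 7.4153494595 = -0.0956679625
Correction (A(h/2) − A(h))/(4 − 1) = (-0.0956679625)/3 = -0.0318893208
R = A(h/2) + (A(h/2) − A(h))/3 = 7.3196814970 − 0.0318893208 = 7.2877921762
Gap between inputs: 9.567e-02; correction applied: −0.0318893208.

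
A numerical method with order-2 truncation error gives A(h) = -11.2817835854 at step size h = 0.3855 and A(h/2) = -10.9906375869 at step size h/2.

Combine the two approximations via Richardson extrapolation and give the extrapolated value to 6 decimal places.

-10.893589

r = 2: numerator weight 4, denominator 3.
4 × (-10.9906375869) = -43.9625503476; subtract (-11.2817835854) → -32.6807667622
R = (-32.6807667622)/3 = -10.8935889207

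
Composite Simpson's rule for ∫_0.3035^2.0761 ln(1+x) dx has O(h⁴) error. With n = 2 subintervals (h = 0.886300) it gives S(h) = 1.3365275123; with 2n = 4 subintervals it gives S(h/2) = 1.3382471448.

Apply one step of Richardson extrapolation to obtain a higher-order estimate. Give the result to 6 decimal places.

1.338362

Error is O(h^4); halving h shrinks it by 2^4 = 16.
Top: 16(1.3382471448) − (1.3365275123) = 20.0754268045
20.0754268045 ÷ 15 = 1.3383617870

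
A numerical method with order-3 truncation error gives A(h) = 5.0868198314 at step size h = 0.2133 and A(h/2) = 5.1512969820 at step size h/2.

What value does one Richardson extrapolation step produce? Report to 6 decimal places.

The method has order 3: 2^3 = 8.
8 × 5.1512969820 = 41.2103758560; 41.2103758560 − 5.0868198314 = 36.1235560246
Divide by 2^3 − 1 = 7.
Result: 5.1605080035

5.160508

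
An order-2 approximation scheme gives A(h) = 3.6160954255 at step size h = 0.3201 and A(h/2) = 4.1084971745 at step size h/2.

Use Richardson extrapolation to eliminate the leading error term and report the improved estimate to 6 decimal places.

4.272631

Error is O(h^2); halving h shrinks it by 2^2 = 4.
2^2 × A(h/2) = 16.4339886980; minus A(h) gives 12.8178932725.
R = 12.8178932725/3 = 4.2726310908
Gap between inputs: 4.924e-01; correction applied: +0.1641339163.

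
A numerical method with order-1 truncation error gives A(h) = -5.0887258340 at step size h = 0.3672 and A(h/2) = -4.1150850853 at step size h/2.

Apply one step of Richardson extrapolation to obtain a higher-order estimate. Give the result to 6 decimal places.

-3.141444

r = 1: numerator weight 2, denominator 1.
A(h/2) − A(h) = -4.1150850853 − (-5.0887258340) = 0.9736407487
Divide by 2^1 − 1 = 1: 0.9736407487/1 = 0.9736407487
R = A(h/2) + (A(h/2) − A(h))/1 = -4.1150850853 + 0.9736407487 = -3.1414443366
Gap between inputs: 9.736e-01; correction applied: +0.9736407487.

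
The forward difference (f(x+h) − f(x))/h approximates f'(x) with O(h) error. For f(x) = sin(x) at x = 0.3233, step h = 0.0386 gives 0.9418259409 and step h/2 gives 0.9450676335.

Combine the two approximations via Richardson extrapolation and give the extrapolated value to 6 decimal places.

0.948309

Method order is 1; weight 2^1 = 2.
2^1*A(h/2) = 1.8901352670; minus A(h) gives 0.9483093261.
R = 0.9483093261/1 = 0.9483093261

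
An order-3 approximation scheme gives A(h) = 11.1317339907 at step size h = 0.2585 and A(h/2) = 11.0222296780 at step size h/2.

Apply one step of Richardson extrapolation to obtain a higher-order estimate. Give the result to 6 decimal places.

With r = 3 the leading error scales as h^3, so the weight is 2^3 = 8.
8*11.0222296780 = 88.1778374240; subtract 11.1317339907 → 77.0461034333
Denominator 8 − 1 = 7.
So the Richardson estimate is 11.0065862048.

11.006586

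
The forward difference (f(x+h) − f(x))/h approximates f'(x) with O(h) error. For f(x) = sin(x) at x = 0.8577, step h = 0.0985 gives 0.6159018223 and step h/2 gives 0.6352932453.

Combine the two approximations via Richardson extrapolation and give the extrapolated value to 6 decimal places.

r = 1: numerator weight 2, denominator 1.
2·0.6352932453 = 1.2705864906; subtract 0.6159018223 → 0.6546846683
Denominator 2 − 1 = 1.
0.6546846683 ÷ 1 = 0.6546846683

0.654685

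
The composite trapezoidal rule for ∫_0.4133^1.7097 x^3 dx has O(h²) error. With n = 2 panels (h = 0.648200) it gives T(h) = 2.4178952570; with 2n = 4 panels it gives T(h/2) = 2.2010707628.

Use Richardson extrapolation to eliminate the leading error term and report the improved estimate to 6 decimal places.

Order 2 gives 2^r = 4 and 2^r − 1 = 3.
4×2.2010707628 = 8.8042830512; subtract 2.4178952570 → 6.3863877942
Divide by 2^2 − 1 = 3.
(4×2.2010707628 − 2.4178952570)/(4 − 1) = 2.1287959314

2.128796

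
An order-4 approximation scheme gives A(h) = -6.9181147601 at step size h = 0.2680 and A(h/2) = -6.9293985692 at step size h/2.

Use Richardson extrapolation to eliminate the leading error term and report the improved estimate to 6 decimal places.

The method has order 4: 2^4 = 16.
16·(-6.9293985692) − (-6.9181147601) = -103.9522623471
Denominator 16 − 1 = 15.
(-103.9522623471) ÷ 15 = -6.9301508231

-6.930151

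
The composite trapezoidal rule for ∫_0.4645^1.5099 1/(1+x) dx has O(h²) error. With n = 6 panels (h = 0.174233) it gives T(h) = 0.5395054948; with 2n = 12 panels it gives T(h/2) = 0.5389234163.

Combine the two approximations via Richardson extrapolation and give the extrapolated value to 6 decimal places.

The method has order 2: 2^2 = 4.
2^2*A(h/2) = 2.1556936652; minus A(h) gives 1.6161881704.
Divide by 2^2 − 1 = 3.
1.6161881704 ÷ 3 = 0.5387293901

0.538729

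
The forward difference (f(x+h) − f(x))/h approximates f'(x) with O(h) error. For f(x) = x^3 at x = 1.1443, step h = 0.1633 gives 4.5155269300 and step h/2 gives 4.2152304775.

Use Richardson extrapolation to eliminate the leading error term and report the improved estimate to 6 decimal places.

Leading term ∝ h^1; use weight 2 = 2^1.
Top: 2(4.2152304775) − (4.5155269300) = 3.9149340250
Denominator 2 − 1 = 1.
Extrapolated: 3.9149340250 / 1 = 3.9149340250
Shift from A(h/2): −0.3002964525.

3.914934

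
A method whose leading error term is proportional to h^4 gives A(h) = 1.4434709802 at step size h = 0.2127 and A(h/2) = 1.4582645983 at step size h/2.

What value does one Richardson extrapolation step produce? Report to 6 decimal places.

1.459251

Order 4 gives 2^r = 16 and 2^r − 1 = 15.
2^4 × A(h/2) = 23.3322335728; minus A(h) gives 21.8887625926.
21.8887625926 ÷ 15 = 1.4592508395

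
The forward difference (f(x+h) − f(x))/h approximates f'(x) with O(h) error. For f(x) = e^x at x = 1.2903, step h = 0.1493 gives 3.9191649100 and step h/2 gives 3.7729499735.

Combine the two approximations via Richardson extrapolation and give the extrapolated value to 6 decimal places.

r = 1: numerator weight 2, denominator 1.
Top: 2(3.7729499735) − (3.9191649100) = 3.6267350370
R = 3.6267350370/1 = 3.6267350370

3.626735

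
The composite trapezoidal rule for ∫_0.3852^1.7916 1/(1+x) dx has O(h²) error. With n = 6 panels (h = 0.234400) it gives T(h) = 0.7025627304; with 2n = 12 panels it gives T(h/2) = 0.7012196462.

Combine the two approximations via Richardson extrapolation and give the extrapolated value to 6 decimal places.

Leading term ∝ h^2; use weight 4 = 2^2.
Numerator 4·A(h/2) − A(h) = 4·0.7012196462 − 0.7025627304 = 2.1023158544
Divide by 2^2 − 1 = 3.
Result: 0.7007719515
Shift from A(h/2): −0.0004476947.

0.700772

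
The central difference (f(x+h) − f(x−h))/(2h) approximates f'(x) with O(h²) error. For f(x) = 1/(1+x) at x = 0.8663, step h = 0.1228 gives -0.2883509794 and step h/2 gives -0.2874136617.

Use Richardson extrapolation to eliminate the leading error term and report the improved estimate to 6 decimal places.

With r = 2 the leading error scales as h^2, so the weight is 2^2 = 4.
2^2 × A(h/2) = -1.1496546468; minus A(h) gives -0.8613036674.
Denominator 4 − 1 = 3.
Result: -0.2871012225
Shift from A(h/2): +0.0003124392.

-0.287101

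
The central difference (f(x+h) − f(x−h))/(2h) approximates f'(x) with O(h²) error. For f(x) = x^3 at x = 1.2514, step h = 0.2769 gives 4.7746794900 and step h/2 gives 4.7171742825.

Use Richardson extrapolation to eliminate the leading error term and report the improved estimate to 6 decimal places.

4.698006

Error is O(h^2); halving h shrinks it by 2^2 = 4.
Top: 4(4.7171742825) − (4.7746794900) = 14.0940176400
Divide by 2^2 − 1 = 3.
Result: 4.6980058800
Correction |R − A(h/2)| = 1.917e-02; gap |A(h/2) − A(h)| = 5.751e-02.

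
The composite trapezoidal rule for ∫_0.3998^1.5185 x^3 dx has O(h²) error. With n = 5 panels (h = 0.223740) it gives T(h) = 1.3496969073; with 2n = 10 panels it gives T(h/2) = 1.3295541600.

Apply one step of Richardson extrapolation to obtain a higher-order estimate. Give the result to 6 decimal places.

1.322840

The method has order 2: 2^2 = 4.
4·1.3295541600 = 5.3182166400; 5.3182166400 − 1.3496969073 = 3.9685197327
Extrapolated: 3.9685197327 / 3 = 1.3228399109
Shift from A(h/2): −0.0067142491.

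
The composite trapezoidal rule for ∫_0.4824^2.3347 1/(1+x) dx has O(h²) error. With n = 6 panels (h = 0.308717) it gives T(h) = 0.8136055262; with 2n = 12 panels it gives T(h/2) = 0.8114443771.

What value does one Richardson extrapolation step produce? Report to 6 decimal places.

Error is O(h^2); halving h shrinks it by 2^2 = 4.
4×0.8114443771 = 3.2457775084; 3.2457775084 − 0.8136055262 = 2.4321719822
R = 2.4321719822/3 = 0.8107239941

0.810724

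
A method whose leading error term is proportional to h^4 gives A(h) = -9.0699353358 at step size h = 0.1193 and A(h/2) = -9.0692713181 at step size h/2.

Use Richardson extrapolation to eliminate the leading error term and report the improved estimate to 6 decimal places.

The method has order 4: 2^4 = 16.
16×(-9.0692713181) = -145.1083410896; subtract (-9.0699353358) → -136.0384057538
Denominator 16 − 1 = 15.
So the Richardson estimate is -9.0692270503.
Correction |R − A(h/2)| = 4.427e-05; gap |A(h/2) − A(h)| = 6.640e-04.

-9.069227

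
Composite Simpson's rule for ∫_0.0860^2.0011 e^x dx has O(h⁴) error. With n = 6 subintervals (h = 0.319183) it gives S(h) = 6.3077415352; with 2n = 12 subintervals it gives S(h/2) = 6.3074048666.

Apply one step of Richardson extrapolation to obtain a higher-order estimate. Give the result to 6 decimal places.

Order 4 gives 2^r = 16 and 2^r − 1 = 15.
Numerator 16·A(h/2) − A(h) = 16·6.3074048666 − 6.3077415352 = 94.6107363304
(16·6.3074048666 − 6.3077415352)/(16 − 1) = 6.3073824220

6.307382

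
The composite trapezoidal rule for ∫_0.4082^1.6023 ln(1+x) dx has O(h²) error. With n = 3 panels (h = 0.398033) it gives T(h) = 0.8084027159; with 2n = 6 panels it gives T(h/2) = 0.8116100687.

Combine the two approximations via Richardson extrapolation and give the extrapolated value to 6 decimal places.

0.812679

r = 2, so 2^r = 4.
2^2×A(h/2) = 3.2464402748; minus A(h) gives 2.4380375589.
Denominator 4 − 1 = 3.
(4×0.8116100687 − 0.8084027159)/(4 − 1) = 0.8126791863
Gap between inputs: 3.207e-03; correction applied: +0.0010691176.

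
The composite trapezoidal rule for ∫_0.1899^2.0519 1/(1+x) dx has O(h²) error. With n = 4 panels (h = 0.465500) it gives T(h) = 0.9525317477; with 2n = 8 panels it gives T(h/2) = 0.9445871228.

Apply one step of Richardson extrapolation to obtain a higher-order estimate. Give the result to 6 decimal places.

0.941939

r = 2: numerator weight 4, denominator 3.
Difference of the inputs: 0.9445871228 − 0.9525317477 = -0.0079446249
Divide by 2^2 − 1 = 3: (-0.0079446249)/3 = -0.0026482083
R = 0.9445871228 − 0.0026482083 = 0.9419389145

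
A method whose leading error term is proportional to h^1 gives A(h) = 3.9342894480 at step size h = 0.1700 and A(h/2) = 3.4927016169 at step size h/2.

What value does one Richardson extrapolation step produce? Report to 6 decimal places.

3.051114

Order 1 gives 2^r = 2 and 2^r − 1 = 1.
2^1 × A(h/2) = 6.9854032338; minus A(h) gives 3.0511137858.
(2 × 3.4927016169 − 3.9342894480)/(2 − 1) = 3.0511137858
Shift from A(h/2): −0.4415878311.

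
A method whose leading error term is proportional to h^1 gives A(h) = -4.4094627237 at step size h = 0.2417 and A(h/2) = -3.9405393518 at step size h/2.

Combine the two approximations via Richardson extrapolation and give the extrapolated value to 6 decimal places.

r = 1: numerator weight 2, denominator 1.
2 × (-3.9405393518) − (-4.4094627237) = -3.4716159799
R = (-3.4716159799)/1 = -3.4716159799

-3.471616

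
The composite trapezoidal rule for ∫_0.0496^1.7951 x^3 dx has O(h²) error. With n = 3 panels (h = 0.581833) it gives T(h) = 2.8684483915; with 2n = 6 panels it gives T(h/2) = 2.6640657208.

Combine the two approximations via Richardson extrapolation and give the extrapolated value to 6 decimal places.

r = 2, so 2^r = 4.
4·2.6640657208 = 10.6562628832; 10.6562628832 − 2.8684483915 = 7.7878144917
Extrapolated: 7.7878144917 / 3 = 2.5959381639

2.595938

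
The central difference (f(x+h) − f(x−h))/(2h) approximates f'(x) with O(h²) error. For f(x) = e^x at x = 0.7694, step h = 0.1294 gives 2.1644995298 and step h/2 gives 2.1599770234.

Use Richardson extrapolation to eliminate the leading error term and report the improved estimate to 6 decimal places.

2.158470

The method has order 2: 2^2 = 4.
Numerator 4 × A(h/2) − A(h) = 4 × 2.1599770234 − 2.1644995298 = 6.4754085638
Divide by 2^2 − 1 = 3.
R = 6.4754085638/3 = 2.1584695213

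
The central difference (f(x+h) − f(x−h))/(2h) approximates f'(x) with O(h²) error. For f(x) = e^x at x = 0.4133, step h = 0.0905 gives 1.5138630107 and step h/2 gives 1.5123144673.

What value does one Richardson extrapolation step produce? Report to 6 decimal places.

Order 2 gives 2^r = 4 and 2^r − 1 = 3.
Difference of the inputs: 1.5123144673 − 1.5138630107 = -0.0015485434
Divide by 2^2 − 1 = 3: (-0.0015485434)/3 = -0.0005161811
R = A(h/2) + (A(h/2) − A(h))/3 = 1.5123144673 − 0.0005161811 = 1.5117982862
Shift from A(h/2): −0.0005161811.

1.511798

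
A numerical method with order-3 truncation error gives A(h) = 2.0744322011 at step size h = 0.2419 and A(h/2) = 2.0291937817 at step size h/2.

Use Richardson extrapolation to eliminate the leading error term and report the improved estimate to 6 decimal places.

2.022731

r = 3, so 2^r = 8.
8 × 2.0291937817 = 16.2335502536; subtract 2.0744322011 → 14.1591180525
Extrapolated: 14.1591180525 / 7 = 2.0227311504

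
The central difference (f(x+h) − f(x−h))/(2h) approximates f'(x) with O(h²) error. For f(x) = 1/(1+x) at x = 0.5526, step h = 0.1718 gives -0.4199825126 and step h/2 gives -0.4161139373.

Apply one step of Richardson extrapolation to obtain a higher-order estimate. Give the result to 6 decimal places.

-0.414824

Method order is 2; weight 2^2 = 4.
Difference of the inputs: -0.4161139373 − (-0.4199825126) = 0.0038685753
Correction (A(h/2) − A(h))/(4 − 1) = 0.0038685753/3 = 0.0012895251
R = -0.4161139373 + 0.0012895251 = -0.4148244122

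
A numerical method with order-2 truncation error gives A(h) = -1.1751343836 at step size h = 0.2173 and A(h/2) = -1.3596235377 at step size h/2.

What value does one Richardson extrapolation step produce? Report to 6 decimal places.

-1.421120

r = 2, so 2^r = 4.
Top: 4(-1.3596235377) − (-1.1751343836) = -4.2633597672
Extrapolated: (-4.2633597672) / 3 = -1.4211199224
Correction |R − A(h/2)| = 6.150e-02; gap |A(h/2) − A(h)| = 1.845e-01.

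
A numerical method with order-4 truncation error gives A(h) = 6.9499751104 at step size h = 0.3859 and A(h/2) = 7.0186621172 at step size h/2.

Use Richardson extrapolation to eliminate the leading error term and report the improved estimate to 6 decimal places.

7.023241

Error is O(h^4); halving h shrinks it by 2^4 = 16.
Top: 16(7.0186621172) − (6.9499751104) = 105.3486187648
Denominator 16 − 1 = 15.
Extrapolated: 105.3486187648 / 15 = 7.0232412510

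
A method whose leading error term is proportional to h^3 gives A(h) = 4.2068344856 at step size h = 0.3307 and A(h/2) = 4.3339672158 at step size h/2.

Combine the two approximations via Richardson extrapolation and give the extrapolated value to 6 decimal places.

4.352129

Method order is 3; weight 2^3 = 8.
8·4.3339672158 = 34.6717377264; 34.6717377264 − 4.2068344856 = 30.4649032408
30.4649032408 ÷ 7 = 4.3521290344
Correction |R − A(h/2)| = 1.816e-02; gap |A(h/2) − A(h)| = 1.271e-01.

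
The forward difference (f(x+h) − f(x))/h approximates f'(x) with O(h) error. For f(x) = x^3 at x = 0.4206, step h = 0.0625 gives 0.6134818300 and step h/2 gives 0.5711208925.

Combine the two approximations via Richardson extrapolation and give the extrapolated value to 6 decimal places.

Method order is 1; weight 2^1 = 2.
2·0.5711208925 = 1.1422417850; 1.1422417850 − 0.6134818300 = 0.5287599550
0.5287599550 ÷ 1 = 0.5287599550

0.528760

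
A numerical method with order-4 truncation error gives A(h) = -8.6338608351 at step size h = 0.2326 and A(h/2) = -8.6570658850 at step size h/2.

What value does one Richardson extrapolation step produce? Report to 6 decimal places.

-8.658613

Leading term ∝ h^4; use weight 16 = 2^4.
16*(-8.6570658850) − (-8.6338608351) = -129.8791933249
Denominator 16 − 1 = 15.
(-129.8791933249) ÷ 15 = -8.6586128883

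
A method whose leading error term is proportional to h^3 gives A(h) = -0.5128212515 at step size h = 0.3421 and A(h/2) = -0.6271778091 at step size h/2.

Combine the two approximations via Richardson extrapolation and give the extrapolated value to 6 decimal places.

With r = 3 the leading error scales as h^3, so the weight is 2^3 = 8.
Weighted: (-5.0174224728) − (-0.5128212515) = -4.5046012213
Divide by 2^3 − 1 = 7.
(-4.5046012213) ÷ 7 = -0.6435144602

-0.643514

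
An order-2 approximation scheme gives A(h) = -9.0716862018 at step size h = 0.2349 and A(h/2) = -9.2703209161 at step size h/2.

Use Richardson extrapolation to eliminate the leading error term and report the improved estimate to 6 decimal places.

Leading term ∝ h^2; use weight 4 = 2^2.
Weighted: (-37.0812836644) − (-9.0716862018) = -28.0095974626
(4·(-9.2703209161) − (-9.0716862018))/(4 − 1) = -9.3365324875
Correction |R − A(h/2)| = 6.621e-02; gap |A(h/2) − A(h)| = 1.986e-01.

-9.336532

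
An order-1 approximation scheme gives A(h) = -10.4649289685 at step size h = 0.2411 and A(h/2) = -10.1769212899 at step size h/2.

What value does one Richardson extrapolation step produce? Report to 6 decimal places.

-9.888914

Order 1 gives 2^r = 2 and 2^r − 1 = 1.
Difference of the inputs: -10.1769212899 − (-10.4649289685) = 0.2880076786
Correction (A(h/2) − A(h))/(2 − 1) = 0.2880076786/1 = 0.2880076786
R = A(h/2) + (A(h/2) − A(h))/1 = -10.1769212899 + 0.2880076786 = -9.8889136113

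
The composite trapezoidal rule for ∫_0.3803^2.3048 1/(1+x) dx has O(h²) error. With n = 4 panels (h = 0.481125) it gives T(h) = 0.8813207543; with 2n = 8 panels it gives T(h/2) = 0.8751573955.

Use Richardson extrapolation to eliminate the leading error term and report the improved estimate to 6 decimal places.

Method order is 2; weight 2^2 = 4.
Weighted: 3.5006295820 − 0.8813207543 = 2.6193088277
Denominator 4 − 1 = 3.
So the Richardson estimate is 0.8731029426.
Correction |R − A(h/2)| = 2.054e-03; gap |A(h/2) − A(h)| = 6.163e-03.

0.873103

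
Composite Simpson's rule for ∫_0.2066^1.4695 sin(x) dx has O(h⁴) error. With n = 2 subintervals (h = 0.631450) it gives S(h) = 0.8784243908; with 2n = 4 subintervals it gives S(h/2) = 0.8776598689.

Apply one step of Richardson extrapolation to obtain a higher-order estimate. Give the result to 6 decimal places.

r = 4: numerator weight 16, denominator 15.
A(h/2) − A(h) = 0.8776598689 − 0.8784243908 = -0.0007645219
Divide by 2^4 − 1 = 15: (-0.0007645219)/15 = -0.0000509681
R = 0.8776598689 − 0.0000509681 = 0.8776089008
Shift from A(h/2): −0.0000509681.

0.877609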